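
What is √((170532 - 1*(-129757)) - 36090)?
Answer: √264199 ≈ 514.00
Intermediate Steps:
√((170532 - 1*(-129757)) - 36090) = √((170532 + 129757) - 36090) = √(300289 - 36090) = √264199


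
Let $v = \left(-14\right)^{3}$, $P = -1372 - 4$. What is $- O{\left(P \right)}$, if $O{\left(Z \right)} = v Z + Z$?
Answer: $-3774368$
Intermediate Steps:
$P = -1376$
$v = -2744$
$O{\left(Z \right)} = - 2743 Z$ ($O{\left(Z \right)} = - 2744 Z + Z = - 2743 Z$)
$- O{\left(P \right)} = - \left(-2743\right) \left(-1376\right) = \left(-1\right) 3774368 = -3774368$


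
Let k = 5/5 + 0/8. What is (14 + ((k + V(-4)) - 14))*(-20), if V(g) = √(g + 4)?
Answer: -20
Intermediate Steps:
V(g) = √(4 + g)
k = 1 (k = 5*(⅕) + 0*(⅛) = 1 + 0 = 1)
(14 + ((k + V(-4)) - 14))*(-20) = (14 + ((1 + √(4 - 4)) - 14))*(-20) = (14 + ((1 + √0) - 14))*(-20) = (14 + ((1 + 0) - 14))*(-20) = (14 + (1 - 14))*(-20) = (14 - 13)*(-20) = 1*(-20) = -20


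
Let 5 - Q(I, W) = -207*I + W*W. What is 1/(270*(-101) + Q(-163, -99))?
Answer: -1/70807 ≈ -1.4123e-5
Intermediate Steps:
Q(I, W) = 5 - W**2 + 207*I (Q(I, W) = 5 - (-207*I + W*W) = 5 - (-207*I + W**2) = 5 - (W**2 - 207*I) = 5 + (-W**2 + 207*I) = 5 - W**2 + 207*I)
1/(270*(-101) + Q(-163, -99)) = 1/(270*(-101) + (5 - 1*(-99)**2 + 207*(-163))) = 1/(-27270 + (5 - 1*9801 - 33741)) = 1/(-27270 + (5 - 9801 - 33741)) = 1/(-27270 - 43537) = 1/(-70807) = -1/70807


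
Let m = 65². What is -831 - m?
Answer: -5056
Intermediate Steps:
m = 4225
-831 - m = -831 - 1*4225 = -831 - 4225 = -5056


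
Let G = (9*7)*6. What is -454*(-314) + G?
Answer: 142934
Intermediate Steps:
G = 378 (G = 63*6 = 378)
-454*(-314) + G = -454*(-314) + 378 = 142556 + 378 = 142934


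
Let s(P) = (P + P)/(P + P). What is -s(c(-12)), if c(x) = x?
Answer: -1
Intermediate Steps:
s(P) = 1 (s(P) = (2*P)/((2*P)) = (2*P)*(1/(2*P)) = 1)
-s(c(-12)) = -1*1 = -1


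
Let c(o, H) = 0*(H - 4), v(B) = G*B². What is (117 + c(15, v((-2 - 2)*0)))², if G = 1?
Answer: 13689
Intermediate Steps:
v(B) = B² (v(B) = 1*B² = B²)
c(o, H) = 0 (c(o, H) = 0*(-4 + H) = 0)
(117 + c(15, v((-2 - 2)*0)))² = (117 + 0)² = 117² = 13689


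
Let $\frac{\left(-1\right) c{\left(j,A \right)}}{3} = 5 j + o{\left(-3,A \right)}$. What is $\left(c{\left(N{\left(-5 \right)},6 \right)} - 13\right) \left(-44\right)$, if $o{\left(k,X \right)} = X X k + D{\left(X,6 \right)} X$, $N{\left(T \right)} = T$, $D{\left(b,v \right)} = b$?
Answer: $-12232$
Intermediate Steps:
$o{\left(k,X \right)} = X^{2} + k X^{2}$ ($o{\left(k,X \right)} = X X k + X X = X^{2} k + X^{2} = k X^{2} + X^{2} = X^{2} + k X^{2}$)
$c{\left(j,A \right)} = - 15 j + 6 A^{2}$ ($c{\left(j,A \right)} = - 3 \left(5 j + A^{2} \left(1 - 3\right)\right) = - 3 \left(5 j + A^{2} \left(-2\right)\right) = - 3 \left(5 j - 2 A^{2}\right) = - 3 \left(- 2 A^{2} + 5 j\right) = - 15 j + 6 A^{2}$)
$\left(c{\left(N{\left(-5 \right)},6 \right)} - 13\right) \left(-44\right) = \left(\left(\left(-15\right) \left(-5\right) + 6 \cdot 6^{2}\right) - 13\right) \left(-44\right) = \left(\left(75 + 6 \cdot 36\right) - 13\right) \left(-44\right) = \left(\left(75 + 216\right) - 13\right) \left(-44\right) = \left(291 - 13\right) \left(-44\right) = 278 \left(-44\right) = -12232$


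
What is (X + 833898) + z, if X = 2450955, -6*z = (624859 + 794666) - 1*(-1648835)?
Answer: 8320379/3 ≈ 2.7735e+6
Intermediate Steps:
z = -1534180/3 (z = -((624859 + 794666) - 1*(-1648835))/6 = -(1419525 + 1648835)/6 = -1/6*3068360 = -1534180/3 ≈ -5.1139e+5)
(X + 833898) + z = (2450955 + 833898) - 1534180/3 = 3284853 - 1534180/3 = 8320379/3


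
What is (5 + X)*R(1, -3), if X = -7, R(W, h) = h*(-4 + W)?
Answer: -18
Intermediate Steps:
(5 + X)*R(1, -3) = (5 - 7)*(-3*(-4 + 1)) = -(-6)*(-3) = -2*9 = -18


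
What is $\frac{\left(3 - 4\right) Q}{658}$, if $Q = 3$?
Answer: $- \frac{3}{658} \approx -0.0045593$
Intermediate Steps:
$\frac{\left(3 - 4\right) Q}{658} = \frac{\left(3 - 4\right) 3}{658} = \left(-1\right) 3 \cdot \frac{1}{658} = \left(-3\right) \frac{1}{658} = - \frac{3}{658}$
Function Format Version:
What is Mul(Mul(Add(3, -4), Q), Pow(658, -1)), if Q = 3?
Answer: Rational(-3, 658) ≈ -0.0045593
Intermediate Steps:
Mul(Mul(Add(3, -4), Q), Pow(658, -1)) = Mul(Mul(Add(3, -4), 3), Pow(658, -1)) = Mul(Mul(-1, 3), Rational(1, 658)) = Mul(-3, Rational(1, 658)) = Rational(-3, 658)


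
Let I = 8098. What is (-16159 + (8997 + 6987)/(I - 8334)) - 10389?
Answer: -1570328/59 ≈ -26616.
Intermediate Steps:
(-16159 + (8997 + 6987)/(I - 8334)) - 10389 = (-16159 + (8997 + 6987)/(8098 - 8334)) - 10389 = (-16159 + 15984/(-236)) - 10389 = (-16159 + 15984*(-1/236)) - 10389 = (-16159 - 3996/59) - 10389 = -957377/59 - 10389 = -1570328/59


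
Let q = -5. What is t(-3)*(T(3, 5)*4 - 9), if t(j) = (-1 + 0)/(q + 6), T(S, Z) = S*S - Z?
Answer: -7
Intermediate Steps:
T(S, Z) = S² - Z
t(j) = -1 (t(j) = (-1 + 0)/(-5 + 6) = -1/1 = -1*1 = -1)
t(-3)*(T(3, 5)*4 - 9) = -((3² - 1*5)*4 - 9) = -((9 - 5)*4 - 9) = -(4*4 - 9) = -(16 - 9) = -1*7 = -7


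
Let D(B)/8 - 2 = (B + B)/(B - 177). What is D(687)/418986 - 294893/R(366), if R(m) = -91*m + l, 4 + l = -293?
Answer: 583465029617/66485047635 ≈ 8.7759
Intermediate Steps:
l = -297 (l = -4 - 293 = -297)
D(B) = 16 + 16*B/(-177 + B) (D(B) = 16 + 8*((B + B)/(B - 177)) = 16 + 8*((2*B)/(-177 + B)) = 16 + 8*(2*B/(-177 + B)) = 16 + 16*B/(-177 + B))
R(m) = -297 - 91*m (R(m) = -91*m - 297 = -297 - 91*m)
D(687)/418986 - 294893/R(366) = (16*(-177 + 2*687)/(-177 + 687))/418986 - 294893/(-297 - 91*366) = (16*(-177 + 1374)/510)*(1/418986) - 294893/(-297 - 33306) = (16*(1/510)*1197)*(1/418986) - 294893/(-33603) = (3192/85)*(1/418986) - 294893*(-1/33603) = 532/5935635 + 294893/33603 = 583465029617/66485047635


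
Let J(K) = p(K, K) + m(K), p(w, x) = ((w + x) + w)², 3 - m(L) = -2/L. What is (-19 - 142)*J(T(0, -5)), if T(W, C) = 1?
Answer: -2254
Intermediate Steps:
m(L) = 3 + 2/L (m(L) = 3 - (-2)/L = 3 + 2/L)
p(w, x) = (x + 2*w)²
J(K) = 3 + 2/K + 9*K² (J(K) = (K + 2*K)² + (3 + 2/K) = (3*K)² + (3 + 2/K) = 9*K² + (3 + 2/K) = 3 + 2/K + 9*K²)
(-19 - 142)*J(T(0, -5)) = (-19 - 142)*(3 + 2/1 + 9*1²) = -161*(3 + 2*1 + 9*1) = -161*(3 + 2 + 9) = -161*14 = -2254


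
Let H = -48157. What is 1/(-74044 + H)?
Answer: -1/122201 ≈ -8.1832e-6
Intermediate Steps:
1/(-74044 + H) = 1/(-74044 - 48157) = 1/(-122201) = -1/122201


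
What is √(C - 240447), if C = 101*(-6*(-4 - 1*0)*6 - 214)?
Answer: I*√247517 ≈ 497.51*I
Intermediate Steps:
C = -7070 (C = 101*(-6*(-4 + 0)*6 - 214) = 101*(-6*(-4)*6 - 214) = 101*(24*6 - 214) = 101*(144 - 214) = 101*(-70) = -7070)
√(C - 240447) = √(-7070 - 240447) = √(-247517) = I*√247517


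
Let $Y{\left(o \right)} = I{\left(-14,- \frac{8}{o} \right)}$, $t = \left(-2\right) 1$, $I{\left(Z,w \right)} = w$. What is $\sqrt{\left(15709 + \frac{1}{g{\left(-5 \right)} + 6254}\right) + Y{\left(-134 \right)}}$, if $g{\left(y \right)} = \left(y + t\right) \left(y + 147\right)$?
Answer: $\frac{\sqrt{487765745679135}}{176210} \approx 125.34$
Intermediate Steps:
$t = -2$
$g{\left(y \right)} = \left(-2 + y\right) \left(147 + y\right)$ ($g{\left(y \right)} = \left(y - 2\right) \left(y + 147\right) = \left(-2 + y\right) \left(147 + y\right)$)
$Y{\left(o \right)} = - \frac{8}{o}$
$\sqrt{\left(15709 + \frac{1}{g{\left(-5 \right)} + 6254}\right) + Y{\left(-134 \right)}} = \sqrt{\left(15709 + \frac{1}{\left(-294 + \left(-5\right)^{2} + 145 \left(-5\right)\right) + 6254}\right) - \frac{8}{-134}} = \sqrt{\left(15709 + \frac{1}{\left(-294 + 25 - 725\right) + 6254}\right) - - \frac{4}{67}} = \sqrt{\left(15709 + \frac{1}{-994 + 6254}\right) + \frac{4}{67}} = \sqrt{\left(15709 + \frac{1}{5260}\right) + \frac{4}{67}} = \sqrt{\frac{82629341}{5260} + \frac{4}{67}} = \sqrt{\frac{5536186887}{352420}} = \frac{\sqrt{487765745679135}}{176210}$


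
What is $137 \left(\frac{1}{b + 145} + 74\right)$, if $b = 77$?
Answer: $\frac{2250773}{222} \approx 10139.0$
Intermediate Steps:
$137 \left(\frac{1}{b + 145} + 74\right) = 137 \left(\frac{1}{77 + 145} + 74\right) = 137 \left(\frac{1}{222} + 74\right) = 137 \cdot \frac{16429}{222} = \frac{2250773}{222}$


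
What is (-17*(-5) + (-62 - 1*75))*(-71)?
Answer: 3692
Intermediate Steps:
(-17*(-5) + (-62 - 1*75))*(-71) = (85 + (-62 - 75))*(-71) = (85 - 137)*(-71) = -52*(-71) = 3692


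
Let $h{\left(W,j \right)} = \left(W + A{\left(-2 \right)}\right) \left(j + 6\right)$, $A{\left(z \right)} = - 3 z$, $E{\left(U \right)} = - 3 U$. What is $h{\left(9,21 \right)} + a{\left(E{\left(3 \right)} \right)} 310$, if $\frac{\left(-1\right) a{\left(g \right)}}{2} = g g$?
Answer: $-49815$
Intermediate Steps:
$a{\left(g \right)} = - 2 g^{2}$ ($a{\left(g \right)} = - 2 g g = - 2 g^{2}$)
$h{\left(W,j \right)} = \left(6 + W\right) \left(6 + j\right)$ ($h{\left(W,j \right)} = \left(W - -6\right) \left(j + 6\right) = \left(W + 6\right) \left(6 + j\right) = \left(6 + W\right) \left(6 + j\right)$)
$h{\left(9,21 \right)} + a{\left(E{\left(3 \right)} \right)} 310 = \left(36 + 6 \cdot 9 + 6 \cdot 21 + 9 \cdot 21\right) + - 2 \left(\left(-3\right) 3\right)^{2} \cdot 310 = \left(36 + 54 + 126 + 189\right) + - 2 \left(-9\right)^{2} \cdot 310 = 405 + \left(-2\right) 81 \cdot 310 = 405 - 50220 = -49815$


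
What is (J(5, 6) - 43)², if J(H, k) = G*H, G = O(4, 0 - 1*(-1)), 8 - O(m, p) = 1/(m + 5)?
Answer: 1024/81 ≈ 12.642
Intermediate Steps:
O(m, p) = 8 - 1/(5 + m) (O(m, p) = 8 - 1/(m + 5) = 8 - 1/(5 + m))
G = 71/9 (G = (39 + 8*4)/(5 + 4) = (39 + 32)/9 = (⅑)*71 = 71/9 ≈ 7.8889)
J(H, k) = 71*H/9
(J(5, 6) - 43)² = ((71/9)*5 - 43)² = (355/9 - 43)² = (-32/9)² = 1024/81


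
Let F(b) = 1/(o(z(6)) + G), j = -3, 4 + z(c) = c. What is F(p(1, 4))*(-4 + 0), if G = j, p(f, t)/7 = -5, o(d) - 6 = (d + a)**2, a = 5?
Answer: -1/13 ≈ -0.076923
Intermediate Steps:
z(c) = -4 + c
o(d) = 6 + (5 + d)**2 (o(d) = 6 + (d + 5)**2 = 6 + (5 + d)**2)
p(f, t) = -35 (p(f, t) = 7*(-5) = -35)
G = -3
F(b) = 1/52 (F(b) = 1/((6 + (5 + (-4 + 6))**2) - 3) = 1/((6 + (5 + 2)**2) - 3) = 1/((6 + 7**2) - 3) = 1/((6 + 49) - 3) = 1/(55 - 3) = 1/52)
F(p(1, 4))*(-4 + 0) = (-4 + 0)/52 = (1/52)*(-4) = -1/13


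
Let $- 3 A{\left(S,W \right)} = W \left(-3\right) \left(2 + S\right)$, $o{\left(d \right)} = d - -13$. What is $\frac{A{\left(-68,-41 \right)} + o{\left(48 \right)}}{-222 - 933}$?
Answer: $- \frac{2767}{1155} \approx -2.3957$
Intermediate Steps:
$o{\left(d \right)} = 13 + d$ ($o{\left(d \right)} = d + 13 = 13 + d$)
$A{\left(S,W \right)} = W \left(2 + S\right)$ ($A{\left(S,W \right)} = - \frac{W \left(-3\right) \left(2 + S\right)}{3} = - \frac{- 3 W \left(2 + S\right)}{3} = - \frac{\left(-3\right) W \left(2 + S\right)}{3} = W \left(2 + S\right)$)
$\frac{A{\left(-68,-41 \right)} + o{\left(48 \right)}}{-222 - 933} = \frac{- 41 \left(2 - 68\right) + \left(13 + 48\right)}{-222 - 933} = \frac{\left(-41\right) \left(-66\right) + 61}{-1155} = \left(2706 + 61\right) \left(- \frac{1}{1155}\right) = 2767 \left(- \frac{1}{1155}\right) = - \frac{2767}{1155}$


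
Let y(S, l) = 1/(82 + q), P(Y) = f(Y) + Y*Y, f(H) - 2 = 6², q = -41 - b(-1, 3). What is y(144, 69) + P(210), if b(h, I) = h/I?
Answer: 5473115/124 ≈ 44138.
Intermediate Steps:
q = -122/3 (q = -41 - (-1)/3 = -41 - 1*(-⅓) = -41 + ⅓ = -122/3 ≈ -40.667)
f(H) = 38 (f(H) = 2 + 6² = 2 + 36 = 38)
P(Y) = 38 + Y² (P(Y) = 38 + Y*Y = 38 + Y²)
y(S, l) = 3/124 (y(S, l) = 1/(82 - 122/3) = 1/(124/3) = 3/124)
y(144, 69) + P(210) = 3/124 + (38 + 210²) = 3/124 + (38 + 44100) = 3/124 + 44138 = 5473115/124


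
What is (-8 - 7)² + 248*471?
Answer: 117033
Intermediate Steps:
(-8 - 7)² + 248*471 = (-15)² + 116808 = 225 + 116808 = 117033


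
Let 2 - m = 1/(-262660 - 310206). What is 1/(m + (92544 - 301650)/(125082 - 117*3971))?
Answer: 21611369850/56532746069 ≈ 0.38228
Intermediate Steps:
m = 1145733/572866 (m = 2 - 1/(-262660 - 310206) = 2 - 1/(-572866) = 2 - 1*(-1/572866) = 2 + 1/572866 = 1145733/572866 ≈ 2.0000)
1/(m + (92544 - 301650)/(125082 - 117*3971)) = 1/(1145733/572866 + (92544 - 301650)/(125082 - 117*3971)) = 1/(1145733/572866 - 209106/(125082 - 464607)) = 1/(1145733/572866 - 209106/(-339525)) = 1/(1145733/572866 - 209106*(-1/339525)) = 1/(1145733/572866 + 23234/37725) = 1/(56532746069/21611369850) = 21611369850/56532746069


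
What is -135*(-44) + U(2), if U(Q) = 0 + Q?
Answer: 5942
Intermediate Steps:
U(Q) = Q
-135*(-44) + U(2) = -135*(-44) + 2 = 5940 + 2 = 5942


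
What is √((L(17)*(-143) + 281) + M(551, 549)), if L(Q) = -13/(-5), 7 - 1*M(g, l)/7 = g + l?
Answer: 3*I*√21505/5 ≈ 87.988*I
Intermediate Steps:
M(g, l) = 49 - 7*g - 7*l (M(g, l) = 49 - 7*(g + l) = 49 + (-7*g - 7*l) = 49 - 7*g - 7*l)
L(Q) = 13/5 (L(Q) = -13*(-⅕) = 13/5)
√((L(17)*(-143) + 281) + M(551, 549)) = √(((13/5)*(-143) + 281) + (49 - 7*551 - 7*549)) = √((-1859/5 + 281) + (49 - 3857 - 3843)) = √(-454/5 - 7651) = √(-38709/5) = 3*I*√21505/5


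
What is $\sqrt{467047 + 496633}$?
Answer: $4 \sqrt{60230} \approx 981.67$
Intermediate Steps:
$\sqrt{467047 + 496633} = \sqrt{963680} = 4 \sqrt{60230}$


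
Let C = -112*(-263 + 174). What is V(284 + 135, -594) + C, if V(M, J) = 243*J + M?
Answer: -133955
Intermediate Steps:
C = 9968 (C = -112*(-89) = 9968)
V(M, J) = M + 243*J
V(284 + 135, -594) + C = ((284 + 135) + 243*(-594)) + 9968 = (419 - 144342) + 9968 = -143923 + 9968 = -133955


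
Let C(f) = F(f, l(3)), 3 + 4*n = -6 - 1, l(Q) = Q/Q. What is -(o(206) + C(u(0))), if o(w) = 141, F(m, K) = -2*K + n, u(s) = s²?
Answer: -273/2 ≈ -136.50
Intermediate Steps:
l(Q) = 1
n = -5/2 (n = -¾ + (-6 - 1)/4 = -¾ + (¼)*(-7) = -¾ - 7/4 = -5/2 ≈ -2.5000)
F(m, K) = -5/2 - 2*K (F(m, K) = -2*K - 5/2 = -5/2 - 2*K)
C(f) = -9/2 (C(f) = -5/2 - 2*1 = -5/2 - 2 = -9/2)
-(o(206) + C(u(0))) = -(141 - 9/2) = -1*273/2 = -273/2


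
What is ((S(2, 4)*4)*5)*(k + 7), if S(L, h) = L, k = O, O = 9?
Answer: 640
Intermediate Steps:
k = 9
((S(2, 4)*4)*5)*(k + 7) = ((2*4)*5)*(9 + 7) = (8*5)*16 = 40*16 = 640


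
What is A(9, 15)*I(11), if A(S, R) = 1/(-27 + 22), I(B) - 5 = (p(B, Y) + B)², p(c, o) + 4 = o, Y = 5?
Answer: -149/5 ≈ -29.800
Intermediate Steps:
p(c, o) = -4 + o
I(B) = 5 + (1 + B)² (I(B) = 5 + ((-4 + 5) + B)² = 5 + (1 + B)²)
A(S, R) = -⅕ (A(S, R) = 1/(-5) = -⅕)
A(9, 15)*I(11) = -(5 + (1 + 11)²)/5 = -(5 + 12²)/5 = -(5 + 144)/5 = -⅕*149 = -149/5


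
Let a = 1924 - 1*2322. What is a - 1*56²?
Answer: -3534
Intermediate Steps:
a = -398 (a = 1924 - 2322 = -398)
a - 1*56² = -398 - 1*56² = -398 - 1*3136 = -398 - 3136 = -3534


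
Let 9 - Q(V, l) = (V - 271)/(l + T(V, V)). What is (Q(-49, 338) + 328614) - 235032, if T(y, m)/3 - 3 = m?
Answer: 467963/5 ≈ 93593.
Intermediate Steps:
T(y, m) = 9 + 3*m
Q(V, l) = 9 - (-271 + V)/(9 + l + 3*V) (Q(V, l) = 9 - (V - 271)/(l + (9 + 3*V)) = 9 - (-271 + V)/(9 + l + 3*V))
(Q(-49, 338) + 328614) - 235032 = ((352 + 9*338 + 26*(-49))/(9 + 338 + 3*(-49)) + 328614) - 235032 = ((352 + 3042 - 1274)/(9 + 338 - 147) + 328614) - 235032 = (2120/200 + 328614) - 235032 = ((1/200)*2120 + 328614) - 235032 = (53/5 + 328614) - 235032 = 1643123/5 - 235032 = 467963/5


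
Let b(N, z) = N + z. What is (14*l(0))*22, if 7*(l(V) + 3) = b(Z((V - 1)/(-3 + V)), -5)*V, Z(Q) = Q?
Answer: -924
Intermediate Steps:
l(V) = -3 + V*(-5 + (-1 + V)/(-3 + V))/7 (l(V) = -3 + (((V - 1)/(-3 + V) - 5)*V)/7 = -3 + (((-1 + V)/(-3 + V) - 5)*V)/7 = -3 + ((-5 + (-1 + V)/(-3 + V))*V)/7 = -3 + (V*(-5 + (-1 + V)/(-3 + V)))/7 = -3 + V*(-5 + (-1 + V)/(-3 + V))/7)
(14*l(0))*22 = (14*((9 - 1*0 - 4/7*0²)/(-3 + 0)))*22 = (14*((9 + 0 - 4/7*0)/(-3)))*22 = (14*(-(9 + 0 + 0)/3))*22 = (14*(-⅓*9))*22 = (14*(-3))*22 = -42*22 = -924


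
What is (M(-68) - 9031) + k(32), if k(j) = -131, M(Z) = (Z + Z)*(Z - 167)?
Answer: 22798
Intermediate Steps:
M(Z) = 2*Z*(-167 + Z) (M(Z) = (2*Z)*(-167 + Z) = 2*Z*(-167 + Z))
(M(-68) - 9031) + k(32) = (2*(-68)*(-167 - 68) - 9031) - 131 = (2*(-68)*(-235) - 9031) - 131 = (31960 - 9031) - 131 = 22929 - 131 = 22798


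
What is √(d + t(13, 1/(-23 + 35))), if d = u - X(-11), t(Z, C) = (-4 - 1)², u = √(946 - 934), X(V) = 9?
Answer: √(16 + 2*√3) ≈ 4.4118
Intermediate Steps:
u = 2*√3 (u = √12 = 2*√3 ≈ 3.4641)
t(Z, C) = 25 (t(Z, C) = (-5)² = 25)
d = -9 + 2*√3 (d = 2*√3 - 1*9 = 2*√3 - 9 = -9 + 2*√3 ≈ -5.5359)
√(d + t(13, 1/(-23 + 35))) = √((-9 + 2*√3) + 25) = √(16 + 2*√3)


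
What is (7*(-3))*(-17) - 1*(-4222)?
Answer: 4579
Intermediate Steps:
(7*(-3))*(-17) - 1*(-4222) = -21*(-17) + 4222 = 357 + 4222 = 4579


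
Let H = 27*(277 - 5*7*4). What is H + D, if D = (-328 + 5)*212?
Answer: -64777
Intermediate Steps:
H = 3699 (H = 27*(277 - 35*4) = 27*(277 - 140) = 27*137 = 3699)
D = -68476 (D = -323*212 = -68476)
H + D = 3699 - 68476 = -64777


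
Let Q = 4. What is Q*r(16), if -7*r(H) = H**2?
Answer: -1024/7 ≈ -146.29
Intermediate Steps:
r(H) = -H**2/7
Q*r(16) = 4*(-1/7*16**2) = 4*(-1/7*256) = 4*(-256/7) = -1024/7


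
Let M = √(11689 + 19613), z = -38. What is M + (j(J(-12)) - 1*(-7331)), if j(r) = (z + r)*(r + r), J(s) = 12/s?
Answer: 7409 + 3*√3478 ≈ 7585.9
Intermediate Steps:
j(r) = 2*r*(-38 + r) (j(r) = (-38 + r)*(r + r) = (-38 + r)*(2*r) = 2*r*(-38 + r))
M = 3*√3478 (M = √31302 = 3*√3478 ≈ 176.92)
M + (j(J(-12)) - 1*(-7331)) = 3*√3478 + (2*(12/(-12))*(-38 + 12/(-12)) - 1*(-7331)) = 3*√3478 + (2*(12*(-1/12))*(-38 + 12*(-1/12)) + 7331) = 3*√3478 + (2*(-1)*(-38 - 1) + 7331) = 3*√3478 + (2*(-1)*(-39) + 7331) = 3*√3478 + (78 + 7331) = 3*√3478 + 7409 = 7409 + 3*√3478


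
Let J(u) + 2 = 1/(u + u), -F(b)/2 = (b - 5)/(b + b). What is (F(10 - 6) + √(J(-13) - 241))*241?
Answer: 241/4 + 241*I*√164294/26 ≈ 60.25 + 3757.1*I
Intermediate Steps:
F(b) = -(-5 + b)/b (F(b) = -2*(b - 5)/(b + b) = -2*(-5 + b)/(2*b) = -2*(-5 + b)*1/(2*b) = -(-5 + b)/b)
J(u) = -2 + 1/(2*u) (J(u) = -2 + 1/(u + u) = -2 + 1/(2*u))
(F(10 - 6) + √(J(-13) - 241))*241 = ((5 - (10 - 6))/(10 - 6) + √((-2 + (½)/(-13)) - 241))*241 = ((5 - 1*4)/4 + √((-2 + (½)*(-1/13)) - 241))*241 = ((5 - 4)/4 + √((-2 - 1/26) - 241))*241 = ((¼)*1 + √(-53/26 - 241))*241 = (¼ + √(-6319/26))*241 = (¼ + I*√164294/26)*241 = 241/4 + 241*I*√164294/26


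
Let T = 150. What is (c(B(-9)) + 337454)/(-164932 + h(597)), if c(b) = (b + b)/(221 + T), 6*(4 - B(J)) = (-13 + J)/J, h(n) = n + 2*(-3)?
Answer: -3380276912/1646203797 ≈ -2.0534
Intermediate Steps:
h(n) = -6 + n (h(n) = n - 6 = -6 + n)
B(J) = 4 - (-13 + J)/(6*J)
c(b) = 2*b/371 (c(b) = (b + b)/(221 + 150) = (2*b)/371 = (2*b)*(1/371) = 2*b/371)
(c(B(-9)) + 337454)/(-164932 + h(597)) = (2*((⅙)*(13 + 23*(-9))/(-9))/371 + 337454)/(-164932 + (-6 + 597)) = (2*((⅙)*(-⅑)*(13 - 207))/371 + 337454)/(-164932 + 591) = (2*((⅙)*(-⅑)*(-194))/371 + 337454)/(-164341) = ((2/371)*(97/27) + 337454)*(-1/164341) = (194/10017 + 337454)*(-1/164341) = (3380276912/10017)*(-1/164341) = -3380276912/1646203797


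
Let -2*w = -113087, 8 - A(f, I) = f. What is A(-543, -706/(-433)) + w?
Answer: 114189/2 ≈ 57095.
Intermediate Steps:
A(f, I) = 8 - f
w = 113087/2 (w = -½*(-113087) = 113087/2 ≈ 56544.)
A(-543, -706/(-433)) + w = (8 - 1*(-543)) + 113087/2 = (8 + 543) + 113087/2 = 551 + 113087/2 = 114189/2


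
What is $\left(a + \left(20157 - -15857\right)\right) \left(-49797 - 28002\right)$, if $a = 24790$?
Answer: $-4730490396$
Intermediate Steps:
$\left(a + \left(20157 - -15857\right)\right) \left(-49797 - 28002\right) = \left(24790 + \left(20157 - -15857\right)\right) \left(-49797 - 28002\right) = \left(24790 + \left(20157 + 15857\right)\right) \left(-77799\right) = \left(24790 + 36014\right) \left(-77799\right) = 60804 \left(-77799\right) = -4730490396$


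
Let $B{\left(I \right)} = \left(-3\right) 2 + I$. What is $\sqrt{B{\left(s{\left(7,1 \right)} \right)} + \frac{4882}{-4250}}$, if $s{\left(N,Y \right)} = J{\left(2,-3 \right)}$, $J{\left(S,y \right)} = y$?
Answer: $\frac{i \sqrt{1833110}}{425} \approx 3.1857 i$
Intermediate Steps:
$s{\left(N,Y \right)} = -3$
$B{\left(I \right)} = -6 + I$
$\sqrt{B{\left(s{\left(7,1 \right)} \right)} + \frac{4882}{-4250}} = \sqrt{\left(-6 - 3\right) + \frac{4882}{-4250}} = \sqrt{-9 + 4882 \left(- \frac{1}{4250}\right)} = \sqrt{-9 - \frac{2441}{2125}} = \sqrt{- \frac{21566}{2125}} = \frac{i \sqrt{1833110}}{425}$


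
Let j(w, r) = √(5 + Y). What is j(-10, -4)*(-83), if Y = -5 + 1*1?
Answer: -83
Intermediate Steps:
Y = -4 (Y = -5 + 1 = -4)
j(w, r) = 1 (j(w, r) = √(5 - 4) = √1 = 1)
j(-10, -4)*(-83) = 1*(-83) = -83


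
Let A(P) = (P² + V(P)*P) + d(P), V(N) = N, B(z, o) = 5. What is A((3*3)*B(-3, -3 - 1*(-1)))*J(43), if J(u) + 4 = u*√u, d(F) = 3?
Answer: -16212 + 174279*√43 ≈ 1.1266e+6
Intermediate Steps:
J(u) = -4 + u^(3/2) (J(u) = -4 + u*√u = -4 + u^(3/2))
A(P) = 3 + 2*P² (A(P) = (P² + P*P) + 3 = (P² + P²) + 3 = 2*P² + 3 = 3 + 2*P²)
A((3*3)*B(-3, -3 - 1*(-1)))*J(43) = (3 + 2*((3*3)*5)²)*(-4 + 43^(3/2)) = (3 + 2*(9*5)²)*(-4 + 43*√43) = (3 + 2*45²)*(-4 + 43*√43) = (3 + 2*2025)*(-4 + 43*√43) = (3 + 4050)*(-4 + 43*√43) = 4053*(-4 + 43*√43) = -16212 + 174279*√43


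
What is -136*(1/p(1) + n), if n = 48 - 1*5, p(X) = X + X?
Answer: -5916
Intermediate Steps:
p(X) = 2*X
n = 43 (n = 48 - 5 = 43)
-136*(1/p(1) + n) = -136*(1/(2*1) + 43) = -136*(1/2 + 43) = -136*87/2 = -5916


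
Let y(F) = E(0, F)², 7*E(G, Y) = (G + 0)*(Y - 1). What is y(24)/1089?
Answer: 0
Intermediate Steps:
E(G, Y) = G*(-1 + Y)/7 (E(G, Y) = ((G + 0)*(Y - 1))/7 = (G*(-1 + Y))/7 = G*(-1 + Y)/7)
y(F) = 0 (y(F) = ((⅐)*0*(-1 + F))² = 0² = 0)
y(24)/1089 = 0/1089 = 0*(1/1089) = 0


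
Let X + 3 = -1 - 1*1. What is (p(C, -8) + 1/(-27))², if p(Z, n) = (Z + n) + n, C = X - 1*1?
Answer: 354025/729 ≈ 485.63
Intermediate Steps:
X = -5 (X = -3 + (-1 - 1*1) = -3 + (-1 - 1) = -3 - 2 = -5)
C = -6 (C = -5 - 1*1 = -5 - 1 = -6)
p(Z, n) = Z + 2*n
(p(C, -8) + 1/(-27))² = ((-6 + 2*(-8)) + 1/(-27))² = ((-6 - 16) - 1/27)² = (-22 - 1/27)² = (-595/27)² = 354025/729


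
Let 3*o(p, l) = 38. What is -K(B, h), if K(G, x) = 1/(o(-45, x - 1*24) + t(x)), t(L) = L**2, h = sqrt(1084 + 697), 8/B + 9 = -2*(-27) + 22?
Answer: -3/5381 ≈ -0.00055752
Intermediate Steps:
o(p, l) = 38/3 (o(p, l) = (1/3)*38 = 38/3)
B = 8/67 (B = 8/(-9 + (-2*(-27) + 22)) = 8/(-9 + (54 + 22)) = 8/(-9 + 76) = 8/67 ≈ 0.11940)
h = sqrt(1781) ≈ 42.202
K(G, x) = 1/(38/3 + x**2)
-K(B, h) = -3/(38 + 3*(sqrt(1781))**2) = -3/(38 + 3*1781) = -3/(38 + 5343) = -3/5381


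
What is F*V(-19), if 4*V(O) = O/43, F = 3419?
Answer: -64961/172 ≈ -377.68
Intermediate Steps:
V(O) = O/172 (V(O) = (O/43)/4 = O/172)
F*V(-19) = 3419*((1/172)*(-19)) = 3419*(-19/172) = -64961/172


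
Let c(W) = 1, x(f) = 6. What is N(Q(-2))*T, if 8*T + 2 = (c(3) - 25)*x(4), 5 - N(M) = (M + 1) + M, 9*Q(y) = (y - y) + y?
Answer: -730/9 ≈ -81.111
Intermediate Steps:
Q(y) = y/9 (Q(y) = ((y - y) + y)/9 = (0 + y)/9 = y/9)
N(M) = 4 - 2*M (N(M) = 5 - ((M + 1) + M) = 5 - ((1 + M) + M) = 5 - (1 + 2*M) = 5 + (-1 - 2*M) = 4 - 2*M)
T = -73/4 (T = -¼ + ((1 - 25)*6)/8 = -¼ + (-24*6)/8 = -¼ + (⅛)*(-144) = -¼ - 18 = -73/4 ≈ -18.250)
N(Q(-2))*T = (4 - 2*(-2)/9)*(-73/4) = (4 - 2*(-2/9))*(-73/4) = (4 + 4/9)*(-73/4) = (40/9)*(-73/4) = -730/9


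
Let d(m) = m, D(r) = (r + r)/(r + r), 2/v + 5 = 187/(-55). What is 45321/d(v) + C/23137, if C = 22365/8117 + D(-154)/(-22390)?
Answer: -800397014767239509/4204909819310 ≈ -1.9035e+5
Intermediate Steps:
v = -5/21 (v = 2/(-5 + 187/(-55)) = 2/(-5 + 187*(-1/55)) = 2/(-5 - 17/5) = 2/(-42/5) = 2*(-5/42) = -5/21 ≈ -0.23810)
D(r) = 1 (D(r) = (2*r)/((2*r)) = (2*r)*(1/(2*r)) = 1)
C = 500744233/181739630 (C = 22365/8117 + 1/(-22390) = 22365*(1/8117) + 1*(-1/22390) = 22365/8117 - 1/22390 = 500744233/181739630 ≈ 2.7553)
45321/d(v) + C/23137 = 45321/(-5/21) + (500744233/181739630)/23137 = 45321*(-21/5) + (500744233/181739630)*(1/23137) = -951741/5 + 500744233/4204909819310 = -800397014767239509/4204909819310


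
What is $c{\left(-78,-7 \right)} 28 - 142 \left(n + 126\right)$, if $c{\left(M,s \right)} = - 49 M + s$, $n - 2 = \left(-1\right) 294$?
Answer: $130392$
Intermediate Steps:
$n = -292$ ($n = 2 - 294 = -292$)
$c{\left(M,s \right)} = s - 49 M$
$c{\left(-78,-7 \right)} 28 - 142 \left(n + 126\right) = \left(-7 - -3822\right) 28 - 142 \left(-292 + 126\right) = \left(-7 + 3822\right) 28 - 142 \left(-166\right) = 3815 \cdot 28 - -23572 = 106820 + 23572 = 130392$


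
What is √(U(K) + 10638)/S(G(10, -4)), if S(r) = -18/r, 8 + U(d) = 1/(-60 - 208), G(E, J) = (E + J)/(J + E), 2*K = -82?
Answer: -√190872213/2412 ≈ -5.7279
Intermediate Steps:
K = -41 (K = (½)*(-82) = -41)
G(E, J) = 1 (G(E, J) = (E + J)/(E + J) = 1)
U(d) = -2145/268 (U(d) = -8 + 1/(-60 - 208) = -8 + 1/(-268) = -8 - 1/268 = -2145/268)
√(U(K) + 10638)/S(G(10, -4)) = √(-2145/268 + 10638)/((-18/1)) = √(2848839/268)/((-18*1)) = (√190872213/134)/(-18) = (√190872213/134)*(-1/18) = -√190872213/2412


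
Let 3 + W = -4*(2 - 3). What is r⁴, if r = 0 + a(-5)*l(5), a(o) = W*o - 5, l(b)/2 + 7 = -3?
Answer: 1600000000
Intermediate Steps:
W = 1 (W = -3 - 4*(2 - 3) = -3 - 4*(-1) = -3 + 4 = 1)
l(b) = -20 (l(b) = -14 + 2*(-3) = -14 - 6 = -20)
a(o) = -5 + o (a(o) = 1*o - 5 = o - 5 = -5 + o)
r = 200 (r = 0 + (-5 - 5)*(-20) = 0 - 10*(-20) = 0 + 200 = 200)
r⁴ = 200⁴ = 1600000000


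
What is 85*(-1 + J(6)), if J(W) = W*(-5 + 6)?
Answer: 425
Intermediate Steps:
J(W) = W (J(W) = W*1 = W)
85*(-1 + J(6)) = 85*(-1 + 6) = 85*5 = 425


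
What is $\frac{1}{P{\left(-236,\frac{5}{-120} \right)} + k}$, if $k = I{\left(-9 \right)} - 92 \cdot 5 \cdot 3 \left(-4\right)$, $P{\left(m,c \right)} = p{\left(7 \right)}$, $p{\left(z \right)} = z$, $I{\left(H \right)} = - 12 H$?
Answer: $\frac{1}{5635} \approx 0.00017746$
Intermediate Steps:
$P{\left(m,c \right)} = 7$
$k = 5628$ ($k = \left(-12\right) \left(-9\right) - 92 \cdot 5 \cdot 3 \left(-4\right) = 108 - 92 \cdot 15 \left(-4\right) = 108 - -5520 = 108 + 5520 = 5628$)
$\frac{1}{P{\left(-236,\frac{5}{-120} \right)} + k} = \frac{1}{7 + 5628} = \frac{1}{5635}$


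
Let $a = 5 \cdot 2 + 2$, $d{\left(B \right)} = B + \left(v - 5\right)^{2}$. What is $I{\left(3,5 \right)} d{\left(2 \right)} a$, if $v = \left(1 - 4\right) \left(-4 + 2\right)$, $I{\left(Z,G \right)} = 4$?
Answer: $144$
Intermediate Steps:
$v = 6$ ($v = \left(-3\right) \left(-2\right) = 6$)
$d{\left(B \right)} = 1 + B$ ($d{\left(B \right)} = B + \left(6 - 5\right)^{2} = B + 1^{2} = B + 1 = 1 + B$)
$a = 12$ ($a = 10 + 2 = 12$)
$I{\left(3,5 \right)} d{\left(2 \right)} a = 4 \left(1 + 2\right) 12 = 4 \cdot 3 \cdot 12 = 12 \cdot 12 = 144$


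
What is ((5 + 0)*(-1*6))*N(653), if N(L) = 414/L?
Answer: -12420/653 ≈ -19.020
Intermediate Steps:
((5 + 0)*(-1*6))*N(653) = ((5 + 0)*(-1*6))*(414/653) = (5*(-6))*(414*(1/653)) = -30*414/653 = -12420/653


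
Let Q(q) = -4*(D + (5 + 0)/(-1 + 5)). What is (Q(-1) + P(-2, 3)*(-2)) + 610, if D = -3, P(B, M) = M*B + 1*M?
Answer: 623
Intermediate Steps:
P(B, M) = M + B*M (P(B, M) = B*M + M = M + B*M)
Q(q) = 7 (Q(q) = -4*(-3 + (5 + 0)/(-1 + 5)) = -4*(-3 + 5/4) = -4*(-7/4) = 7)
(Q(-1) + P(-2, 3)*(-2)) + 610 = (7 + (3*(1 - 2))*(-2)) + 610 = (7 + (3*(-1))*(-2)) + 610 = (7 - 3*(-2)) + 610 = (7 + 6) + 610 = 13 + 610 = 623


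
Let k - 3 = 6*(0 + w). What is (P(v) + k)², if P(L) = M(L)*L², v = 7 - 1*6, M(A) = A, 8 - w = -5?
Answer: 6724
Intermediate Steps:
w = 13 (w = 8 - 1*(-5) = 8 + 5 = 13)
k = 81 (k = 3 + 6*(0 + 13) = 3 + 6*13 = 3 + 78 = 81)
v = 1 (v = 7 - 6 = 1)
P(L) = L³ (P(L) = L*L² = L³)
(P(v) + k)² = (1³ + 81)² = (1 + 81)² = 82² = 6724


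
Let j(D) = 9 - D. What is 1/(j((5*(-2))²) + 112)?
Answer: 1/21 ≈ 0.047619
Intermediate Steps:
1/(j((5*(-2))²) + 112) = 1/((9 - (5*(-2))²) + 112) = 1/((9 - 1*(-10)²) + 112) = 1/((9 - 1*100) + 112) = 1/((9 - 100) + 112) = 1/(-91 + 112) = 1/21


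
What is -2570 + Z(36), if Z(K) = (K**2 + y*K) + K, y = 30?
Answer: -158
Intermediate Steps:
Z(K) = K**2 + 31*K (Z(K) = (K**2 + 30*K) + K = K**2 + 31*K)
-2570 + Z(36) = -2570 + 36*(31 + 36) = -2570 + 36*67 = -2570 + 2412 = -158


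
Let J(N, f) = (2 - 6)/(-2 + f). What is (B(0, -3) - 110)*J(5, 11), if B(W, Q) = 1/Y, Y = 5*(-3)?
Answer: 6604/135 ≈ 48.919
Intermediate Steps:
Y = -15
J(N, f) = -4/(-2 + f)
B(W, Q) = -1/15 (B(W, Q) = 1/(-15) = -1/15)
(B(0, -3) - 110)*J(5, 11) = (-1/15 - 110)*(-4/(-2 + 11)) = -(-6604)/(15*9) = -1651/15*(-4/9) = 6604/135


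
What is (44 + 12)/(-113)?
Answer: -56/113 ≈ -0.49558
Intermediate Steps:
(44 + 12)/(-113) = 56*(-1/113) = -56/113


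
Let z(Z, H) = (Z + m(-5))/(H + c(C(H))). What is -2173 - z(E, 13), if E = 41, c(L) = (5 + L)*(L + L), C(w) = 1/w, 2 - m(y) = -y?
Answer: -5067339/2329 ≈ -2175.8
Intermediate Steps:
m(y) = 2 + y (m(y) = 2 - (-1)*y = 2 + y)
c(L) = 2*L*(5 + L) (c(L) = (5 + L)*(2*L) = 2*L*(5 + L))
z(Z, H) = (-3 + Z)/(H + 2*(5 + 1/H)/H) (z(Z, H) = (Z + (2 - 5))/(H + 2*(5 + 1/H)/H) = (Z - 3)/(H + 2*(5 + 1/H)/H) = (-3 + Z)/(H + 2*(5 + 1/H)/H))
-2173 - z(E, 13) = -2173 - 13**2*(-3 + 41)/(2 + 13**3 + 10*13) = -2173 - 169*38/(2 + 2197 + 130) = -2173 - 169*38/2329 = -2173 - 1*6422/2329 = -2173 - 6422/2329 = -5067339/2329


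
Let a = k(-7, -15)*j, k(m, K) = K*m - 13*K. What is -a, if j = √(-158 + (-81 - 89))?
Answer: -600*I*√82 ≈ -5433.2*I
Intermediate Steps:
j = 2*I*√82 (j = √(-158 - 170) = √(-328) = 2*I*√82 ≈ 18.111*I)
k(m, K) = -13*K + K*m
a = 600*I*√82 (a = (-15*(-13 - 7))*(2*I*√82) = (-15*(-20))*(2*I*√82) = 300*(2*I*√82) = 600*I*√82 ≈ 5433.2*I)
-a = -600*I*√82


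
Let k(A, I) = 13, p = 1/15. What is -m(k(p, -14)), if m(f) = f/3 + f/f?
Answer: -16/3 ≈ -5.3333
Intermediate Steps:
p = 1/15 ≈ 0.066667
m(f) = 1 + f/3 (m(f) = f*(1/3) + 1 = f/3 + 1 = 1 + f/3)
-m(k(p, -14)) = -(1 + (1/3)*13) = -(1 + 13/3) = -1*16/3 = -16/3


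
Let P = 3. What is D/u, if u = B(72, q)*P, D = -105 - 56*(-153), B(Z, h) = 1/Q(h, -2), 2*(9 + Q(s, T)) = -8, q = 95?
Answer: -36673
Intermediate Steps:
Q(s, T) = -13 (Q(s, T) = -9 + (½)*(-8) = -9 - 4 = -13)
B(Z, h) = -1/13 (B(Z, h) = 1/(-13) = -1/13)
D = 8463 (D = -105 + 8568 = 8463)
u = -3/13 (u = -1/13*3 = -3/13 ≈ -0.23077)
D/u = 8463/(-3/13) = 8463*(-13/3) = -36673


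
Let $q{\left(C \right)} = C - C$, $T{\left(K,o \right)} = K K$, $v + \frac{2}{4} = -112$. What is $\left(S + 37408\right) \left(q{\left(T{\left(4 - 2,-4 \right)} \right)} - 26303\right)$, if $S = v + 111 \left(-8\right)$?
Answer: $- \frac{1915252945}{2} \approx -9.5763 \cdot 10^{8}$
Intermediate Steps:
$v = - \frac{225}{2}$ ($v = - \frac{1}{2} - 112 = - \frac{225}{2} \approx -112.5$)
$T{\left(K,o \right)} = K^{2}$
$S = - \frac{2001}{2}$ ($S = - \frac{225}{2} + 111 \left(-8\right) = - \frac{225}{2} - 888 = - \frac{2001}{2} \approx -1000.5$)
$q{\left(C \right)} = 0$
$\left(S + 37408\right) \left(q{\left(T{\left(4 - 2,-4 \right)} \right)} - 26303\right) = \left(- \frac{2001}{2} + 37408\right) \left(0 - 26303\right) = \frac{72815}{2} \left(-26303\right) = - \frac{1915252945}{2}$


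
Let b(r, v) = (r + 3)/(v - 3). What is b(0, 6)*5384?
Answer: 5384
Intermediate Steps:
b(r, v) = (3 + r)/(-3 + v)
b(0, 6)*5384 = ((3 + 0)/(-3 + 6))*5384 = (3/3)*5384 = ((1/3)*3)*5384 = 1*5384 = 5384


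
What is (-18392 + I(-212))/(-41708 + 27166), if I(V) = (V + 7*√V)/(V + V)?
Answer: 36783/29084 + 7*I*√53/3082904 ≈ 1.2647 + 1.653e-5*I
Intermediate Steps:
I(V) = (V + 7*√V)/(2*V) (I(V) = (V + 7*√V)/((2*V)) = (V + 7*√V)*(1/(2*V)) = (V + 7*√V)/(2*V))
(-18392 + I(-212))/(-41708 + 27166) = (-18392 + (½ + 7/(2*√(-212))))/(-41708 + 27166) = (-18392 + (½ + 7*(-I*√53/106)/2))/(-14542) = (-18392 + (½ - 7*I*√53/212))*(-1/14542) = (-36783/2 - 7*I*√53/212)*(-1/14542) = 36783/29084 + 7*I*√53/3082904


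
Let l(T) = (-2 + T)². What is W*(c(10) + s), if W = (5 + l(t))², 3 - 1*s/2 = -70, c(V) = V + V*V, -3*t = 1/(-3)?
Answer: 123298816/6561 ≈ 18793.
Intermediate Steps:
t = ⅑ (t = -⅓/(-3) = -⅓*(-⅓) = ⅑ ≈ 0.11111)
c(V) = V + V²
s = 146 (s = 6 - 2*(-70) = 6 + 140 = 146)
W = 481636/6561 (W = (5 + (-2 + ⅑)²)² = (5 + (-17/9)²)² = (5 + 289/81)² = (694/81)² = 481636/6561 ≈ 73.409)
W*(c(10) + s) = 481636*(10*(1 + 10) + 146)/6561 = 481636*(10*11 + 146)/6561 = 481636*(110 + 146)/6561 = (481636/6561)*256 = 123298816/6561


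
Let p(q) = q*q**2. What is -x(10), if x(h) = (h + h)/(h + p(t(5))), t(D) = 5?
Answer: -4/27 ≈ -0.14815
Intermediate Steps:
p(q) = q**3
x(h) = 2*h/(125 + h) (x(h) = (h + h)/(h + 5**3) = (2*h)/(h + 125) = (2*h)/(125 + h) = 2*h/(125 + h))
-x(10) = -2*10/(125 + 10) = -2*10/135 = -1*4/27 = -4/27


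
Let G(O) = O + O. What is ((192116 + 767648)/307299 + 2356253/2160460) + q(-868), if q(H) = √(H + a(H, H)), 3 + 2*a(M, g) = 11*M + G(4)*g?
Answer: 2797605922087/663907197540 + I*√36462/2 ≈ 4.2139 + 95.475*I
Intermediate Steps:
G(O) = 2*O
a(M, g) = -3/2 + 4*g + 11*M/2 (a(M, g) = -3/2 + (11*M + (2*4)*g)/2 = -3/2 + (11*M + 8*g)/2 = -3/2 + (8*g + 11*M)/2 = -3/2 + (4*g + 11*M/2) = -3/2 + 4*g + 11*M/2)
q(H) = √(-3/2 + 21*H/2) (q(H) = √(H + (-3/2 + 4*H + 11*H/2)) = √(H + (-3/2 + 19*H/2)) = √(-3/2 + 21*H/2))
((192116 + 767648)/307299 + 2356253/2160460) + q(-868) = ((192116 + 767648)/307299 + 2356253/2160460) + √(-6 + 42*(-868))/2 = (959764*(1/307299) + 2356253*(1/2160460)) + √(-6 - 36456)/2 = (959764/307299 + 2356253/2160460) + √(-36462)/2 = 2797605922087/663907197540 + (I*√36462)/2 = 2797605922087/663907197540 + I*√36462/2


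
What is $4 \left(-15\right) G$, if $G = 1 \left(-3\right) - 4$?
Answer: $420$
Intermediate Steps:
$G = -7$ ($G = -3 - 4 = -7$)
$4 \left(-15\right) G = 4 \left(-15\right) \left(-7\right) = \left(-60\right) \left(-7\right) = 420$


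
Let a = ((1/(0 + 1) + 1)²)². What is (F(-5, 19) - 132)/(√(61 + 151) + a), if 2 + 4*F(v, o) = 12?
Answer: -518/11 + 259*√53/44 ≈ -4.2375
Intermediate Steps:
F(v, o) = 5/2 (F(v, o) = -½ + (¼)*12 = -½ + 3 = 5/2)
a = 16 (a = ((1/1 + 1)²)² = ((1 + 1)²)² = (2²)² = 4² = 16)
(F(-5, 19) - 132)/(√(61 + 151) + a) = (5/2 - 132)/(√(61 + 151) + 16) = -259/(2*(√212 + 16)) = -259/(2*(2*√53 + 16)) = -259/(2*(16 + 2*√53))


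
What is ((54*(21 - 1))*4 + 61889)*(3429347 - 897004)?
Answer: 167663897687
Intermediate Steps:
((54*(21 - 1))*4 + 61889)*(3429347 - 897004) = ((54*20)*4 + 61889)*2532343 = (1080*4 + 61889)*2532343 = (4320 + 61889)*2532343 = 66209*2532343 = 167663897687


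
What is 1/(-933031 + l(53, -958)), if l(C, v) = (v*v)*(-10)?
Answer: -1/10110671 ≈ -9.8905e-8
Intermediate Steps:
l(C, v) = -10*v² (l(C, v) = v²*(-10) = -10*v²)
1/(-933031 + l(53, -958)) = 1/(-933031 - 10*(-958)²) = 1/(-933031 - 10*917764) = 1/(-933031 - 9177640) = 1/(-10110671) = -1/10110671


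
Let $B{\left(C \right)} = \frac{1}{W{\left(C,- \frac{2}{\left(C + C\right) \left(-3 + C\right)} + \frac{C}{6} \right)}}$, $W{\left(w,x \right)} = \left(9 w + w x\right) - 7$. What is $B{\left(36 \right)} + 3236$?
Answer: $\frac{56914801}{17588} \approx 3236.0$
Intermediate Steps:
$W{\left(w,x \right)} = -7 + 9 w + w x$
$B{\left(C \right)} = \frac{1}{-7 + 9 C + C \left(\frac{C}{6} - \frac{1}{C \left(-3 + C\right)}\right)}$ ($B{\left(C \right)} = \frac{1}{-7 + 9 C + C \left(- \frac{2}{\left(C + C\right) \left(-3 + C\right)} + \frac{C}{6}\right)} = \frac{1}{-7 + 9 C + C \left(- \frac{2}{2 C \left(-3 + C\right)} + C \frac{1}{6}\right)} = \frac{1}{-7 + 9 C + C \left(- \frac{2}{2 C \left(-3 + C\right)} + \frac{C}{6}\right)} = \frac{1}{-7 + 9 C + C \left(- 2 \frac{1}{2 C \left(-3 + C\right)} + \frac{C}{6}\right)} = \frac{1}{-7 + 9 C + C \left(- \frac{1}{C \left(-3 + C\right)} + \frac{C}{6}\right)} = \frac{1}{-7 + 9 C + C \left(\frac{C}{6} - \frac{1}{C \left(-3 + C\right)}\right)}$)
$B{\left(36 \right)} + 3236 = \frac{6 \left(-3 + 36\right)}{120 + 36^{3} - 7344 + 51 \cdot 36^{2}} + 3236 = 6 \frac{1}{120 + 46656 - 7344 + 51 \cdot 1296} \cdot 33 + 3236 = 6 \frac{1}{120 + 46656 - 7344 + 66096} \cdot 33 + 3236 = 6 \cdot \frac{1}{105528} \cdot 33 + 3236 = \frac{33}{17588} + 3236 = \frac{56914801}{17588}$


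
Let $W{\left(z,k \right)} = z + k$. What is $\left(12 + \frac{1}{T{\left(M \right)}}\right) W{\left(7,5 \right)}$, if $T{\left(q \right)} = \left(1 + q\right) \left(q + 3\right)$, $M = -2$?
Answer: $132$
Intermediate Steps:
$W{\left(z,k \right)} = k + z$
$T{\left(q \right)} = \left(1 + q\right) \left(3 + q\right)$
$\left(12 + \frac{1}{T{\left(M \right)}}\right) W{\left(7,5 \right)} = \left(12 + \frac{1}{3 + \left(-2\right)^{2} + 4 \left(-2\right)}\right) \left(5 + 7\right) = \left(12 + \frac{1}{3 + 4 - 8}\right) 12 = \left(12 + \frac{1}{-1}\right) 12 = \left(12 - 1\right) 12 = 11 \cdot 12 = 132$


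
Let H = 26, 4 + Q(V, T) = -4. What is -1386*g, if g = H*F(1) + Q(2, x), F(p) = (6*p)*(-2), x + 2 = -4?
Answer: 443520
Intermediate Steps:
x = -6 (x = -2 - 4 = -6)
Q(V, T) = -8 (Q(V, T) = -4 - 4 = -8)
F(p) = -12*p
g = -320 (g = 26*(-12*1) - 8 = 26*(-12) - 8 = -312 - 8 = -320)
-1386*g = -1386*(-320) = 443520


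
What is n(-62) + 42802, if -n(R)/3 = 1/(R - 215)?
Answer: 11856157/277 ≈ 42802.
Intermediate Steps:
n(R) = -3/(-215 + R) (n(R) = -3/(R - 215) = -3/(-215 + R))
n(-62) + 42802 = -3/(-215 - 62) + 42802 = -3/(-277) + 42802 = -3*(-1/277) + 42802 = 3/277 + 42802 = 11856157/277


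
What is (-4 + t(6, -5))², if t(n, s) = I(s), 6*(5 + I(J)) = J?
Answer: 3481/36 ≈ 96.694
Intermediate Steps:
I(J) = -5 + J/6
t(n, s) = -5 + s/6
(-4 + t(6, -5))² = (-4 + (-5 + (⅙)*(-5)))² = (-4 + (-5 - ⅚))² = (-4 - 35/6)² = (-59/6)² = 3481/36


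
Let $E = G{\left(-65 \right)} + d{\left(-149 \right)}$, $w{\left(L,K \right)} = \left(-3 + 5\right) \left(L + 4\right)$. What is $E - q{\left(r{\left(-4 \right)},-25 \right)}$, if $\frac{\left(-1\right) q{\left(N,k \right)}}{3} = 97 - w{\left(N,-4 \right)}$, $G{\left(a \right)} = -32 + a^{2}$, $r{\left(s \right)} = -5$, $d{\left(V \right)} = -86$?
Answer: $4404$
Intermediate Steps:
$w{\left(L,K \right)} = 8 + 2 L$ ($w{\left(L,K \right)} = 2 \left(4 + L\right) = 8 + 2 L$)
$q{\left(N,k \right)} = -267 + 6 N$ ($q{\left(N,k \right)} = - 3 \left(97 - \left(8 + 2 N\right)\right) = - 3 \left(89 - 2 N\right) = -267 + 6 N$)
$E = 4107$ ($E = \left(-32 + \left(-65\right)^{2}\right) - 86 = \left(-32 + 4225\right) - 86 = 4193 - 86 = 4107$)
$E - q{\left(r{\left(-4 \right)},-25 \right)} = 4107 - \left(-267 + 6 \left(-5\right)\right) = 4107 - \left(-267 - 30\right) = 4107 - -297 = 4107 + 297 = 4404$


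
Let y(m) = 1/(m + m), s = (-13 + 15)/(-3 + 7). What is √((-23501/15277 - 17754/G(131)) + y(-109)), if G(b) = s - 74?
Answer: √130440104260232226/23312702 ≈ 15.492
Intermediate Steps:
s = ½ (s = 2/4 = 2*(¼) = ½ ≈ 0.50000)
y(m) = 1/(2*m)
G(b) = -147/2 (G(b) = ½ - 74 = -147/2)
√((-23501/15277 - 17754/G(131)) + y(-109)) = √((-23501/15277 - 17754/(-147/2)) + (½)/(-109)) = √((-23501*1/15277 - 17754*(-2/147)) + (½)*(-1/109)) = √((-23501/15277 + 11836/49) - 1/218) = √(179667023/748573 - 1/218) = √(39166662441/163188914) = √130440104260232226/23312702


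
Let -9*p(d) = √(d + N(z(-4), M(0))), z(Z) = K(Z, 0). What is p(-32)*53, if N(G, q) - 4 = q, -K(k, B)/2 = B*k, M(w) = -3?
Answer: -53*I*√31/9 ≈ -32.788*I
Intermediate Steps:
K(k, B) = -2*B*k
z(Z) = 0 (z(Z) = -2*0*Z = 0)
N(G, q) = 4 + q
p(d) = -√(1 + d)/9 (p(d) = -√(d + (4 - 3))/9 = -√(d + 1)/9 = -√(1 + d)/9)
p(-32)*53 = -√(1 - 32)/9*53 = -I*√31/9*53 = -53*I*√31/9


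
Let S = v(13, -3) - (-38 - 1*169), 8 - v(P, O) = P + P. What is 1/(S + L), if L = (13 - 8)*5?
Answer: 1/214 ≈ 0.0046729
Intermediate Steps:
v(P, O) = 8 - 2*P (v(P, O) = 8 - (P + P) = 8 - 2*P)
L = 25 (L = 5*5 = 25)
S = 189 (S = (8 - 2*13) - (-38 - 1*169) = (8 - 26) - (-38 - 169) = -18 - 1*(-207) = -18 + 207 = 189)
1/(S + L) = 1/(189 + 25) = 1/214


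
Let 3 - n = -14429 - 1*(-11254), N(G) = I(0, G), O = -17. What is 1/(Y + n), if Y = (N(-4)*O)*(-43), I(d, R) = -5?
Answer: -1/477 ≈ -0.0020964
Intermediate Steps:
N(G) = -5
Y = -3655 (Y = -5*(-17)*(-43) = 85*(-43) = -3655)
n = 3178 (n = 3 - (-14429 - 1*(-11254)) = 3 - (-14429 + 11254) = 3 - 1*(-3175) = 3 + 3175 = 3178)
1/(Y + n) = 1/(-3655 + 3178) = 1/(-477) = -1/477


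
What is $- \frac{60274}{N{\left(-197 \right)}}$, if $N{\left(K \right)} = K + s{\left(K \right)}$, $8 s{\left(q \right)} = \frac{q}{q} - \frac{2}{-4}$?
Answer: $\frac{964384}{3149} \approx 306.25$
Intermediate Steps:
$s{\left(q \right)} = \frac{3}{16}$ ($s{\left(q \right)} = \frac{\frac{q}{q} - \frac{2}{-4}}{8} = \frac{1 - - \frac{1}{2}}{8} = \frac{1 + \frac{1}{2}}{8} = \frac{1}{8} \cdot \frac{3}{2} = \frac{3}{16}$)
$N{\left(K \right)} = \frac{3}{16} + K$ ($N{\left(K \right)} = K + \frac{3}{16} = \frac{3}{16} + K$)
$- \frac{60274}{N{\left(-197 \right)}} = - \frac{60274}{\frac{3}{16} - 197} = - \frac{60274}{- \frac{3149}{16}} = \left(-60274\right) \left(- \frac{16}{3149}\right) = \frac{964384}{3149}$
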